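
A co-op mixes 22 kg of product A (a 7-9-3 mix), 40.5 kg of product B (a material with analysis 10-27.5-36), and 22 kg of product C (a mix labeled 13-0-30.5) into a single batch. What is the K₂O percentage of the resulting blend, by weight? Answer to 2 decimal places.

25.98% K₂O

Total mass = 22 + 40.5 + 22 = 84.5 kg.
K₂O mass = 3%×22 + 36%×40.5 + 30.5%×22 = 21.95 kg.
% K₂O = 21.95 / 84.5 = 25.9763%.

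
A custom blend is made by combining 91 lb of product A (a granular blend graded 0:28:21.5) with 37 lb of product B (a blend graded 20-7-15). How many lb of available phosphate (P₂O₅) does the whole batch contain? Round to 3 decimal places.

P₂O₅ mass = 28%×91 + 7%×37 = 28.07 lb.

28.070 lb P₂O₅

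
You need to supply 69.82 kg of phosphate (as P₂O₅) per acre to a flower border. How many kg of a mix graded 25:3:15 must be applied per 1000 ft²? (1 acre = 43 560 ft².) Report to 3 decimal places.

Product per acre = 69.82 / 3% = 2327.33 kg.
Convert to per 1000 ft²: 2327.33 × 0.0229568 = 53.4282 kg.

53.428 kg of product per thousand sq ft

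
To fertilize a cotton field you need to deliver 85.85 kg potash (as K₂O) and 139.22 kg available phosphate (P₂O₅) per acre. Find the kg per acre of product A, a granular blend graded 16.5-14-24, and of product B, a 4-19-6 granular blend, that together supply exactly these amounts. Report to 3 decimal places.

213.933 kg product A, 575.102 kg product B

Per-acre balance (a = product A, b = product B):
K₂O: 0.24·a + 0.06·b = 85.85
P₂O₅: 0.14·a + 0.19·b = 139.22
From row1: a = (85.85 − 0.06·b) / 0.24.
Into row2: 0.14·(85.85 − 0.06·b)/0.24 + 0.19·b = 139.22 → b = 575.1022, a = 213.9328.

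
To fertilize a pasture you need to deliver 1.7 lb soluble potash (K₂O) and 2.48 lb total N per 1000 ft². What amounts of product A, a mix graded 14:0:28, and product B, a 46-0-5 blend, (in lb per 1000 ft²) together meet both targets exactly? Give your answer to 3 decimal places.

Let a = lb of product A, b = lb of product B (per 1000 ft²).
K₂O: 0.28·a + 0.05·b = 1.7
N: 0.14·a + 0.46·b = 2.48
Solving simultaneously: a = 5.4023, b = 3.74713.

5.402 lb product A, 3.747 lb product B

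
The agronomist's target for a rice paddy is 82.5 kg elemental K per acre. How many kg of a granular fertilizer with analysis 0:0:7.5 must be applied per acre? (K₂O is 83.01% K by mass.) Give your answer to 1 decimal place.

As K₂O: 82.5 / 0.8301 = 99.3856 kg per acre.
Product per acre = 99.3856 / 7.5% = 1325.14 kg.

1325.1 kg of product per acre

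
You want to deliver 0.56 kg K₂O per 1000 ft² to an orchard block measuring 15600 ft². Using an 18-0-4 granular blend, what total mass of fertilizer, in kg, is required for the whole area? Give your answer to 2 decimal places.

218.40 kg

Product per 1000 ft² = 0.56 / 4% = 14 kg.
Total product = 14 × 15600 / 1000 = 218.4 kg.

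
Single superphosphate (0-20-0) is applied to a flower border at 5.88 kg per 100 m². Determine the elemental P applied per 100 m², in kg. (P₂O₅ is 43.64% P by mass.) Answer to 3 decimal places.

0.513 kg P per hundred sq m

P₂O₅ per 100 m² = 5.88 × 20% = 1.176 kg.
Elemental P = 1.176 × 0.4364 = 0.513206 kg per 100 m².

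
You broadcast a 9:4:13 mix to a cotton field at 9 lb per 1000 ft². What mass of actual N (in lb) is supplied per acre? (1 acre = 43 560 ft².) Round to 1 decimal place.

35.3 lb N per acre

nitrogen per 1000 ft² = 9 × 9% = 0.81 lb.
Convert to per acre: 0.81 × 43.56 = 35.2836 lb.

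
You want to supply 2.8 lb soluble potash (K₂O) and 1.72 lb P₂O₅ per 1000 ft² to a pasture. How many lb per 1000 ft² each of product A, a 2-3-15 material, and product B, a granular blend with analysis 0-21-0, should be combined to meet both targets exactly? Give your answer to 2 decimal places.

Per-1000 ft² balance (a = product A, b = product B):
K₂O: 0.15·a + 0·b = 2.8
P₂O₅: 0.03·a + 0.21·b = 1.72
Solving simultaneously: a = 18.6667, b = 5.52381.

18.67 lb product A, 5.52 lb product B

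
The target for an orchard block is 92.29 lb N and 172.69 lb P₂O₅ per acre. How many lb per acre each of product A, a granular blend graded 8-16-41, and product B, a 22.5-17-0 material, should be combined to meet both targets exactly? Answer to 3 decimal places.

Per-acre balance (a = product A, b = product B):
N: 0.08·a + 0.225·b = 92.29
P₂O₅: 0.16·a + 0.17·b = 172.69
From row1: a = (92.29 − 0.225·b) / 0.08.
Into row2: 0.16·(92.29 − 0.225·b)/0.08 + 0.17·b = 172.69 → b = 42.4643, a = 1034.1942.

1034.194 lb product A, 42.464 lb product B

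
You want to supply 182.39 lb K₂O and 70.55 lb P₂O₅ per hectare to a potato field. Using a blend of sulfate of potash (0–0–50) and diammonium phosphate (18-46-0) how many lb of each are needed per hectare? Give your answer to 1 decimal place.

364.8 lb sulfate of potash, 153.4 lb diammonium phosphate

With a, b = lb per hectare of sulfate of potash and diammonium phosphate:
K₂O: 0.5·a + 0·b = 182.39
P₂O₅: 0·a + 0.46·b = 70.55
Solving simultaneously: a = 364.78, b = 153.37.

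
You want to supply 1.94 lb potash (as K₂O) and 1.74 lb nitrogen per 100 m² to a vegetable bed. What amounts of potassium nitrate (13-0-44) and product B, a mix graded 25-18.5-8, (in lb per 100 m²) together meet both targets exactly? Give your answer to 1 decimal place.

With a, b = lb per 100 m² of potassium nitrate and product B:
K₂O: 0.44·a + 0.08·b = 1.94
N: 0.13·a + 0.25·b = 1.74
Eliminate a: (row1) − 0.44/0.13·(row2) → -0.766154·b = -3.94923, so b = 5.15462.
Back-substitute: a = (1.94 − 0.08·5.15462) / 0.44 = 3.47189.

3.5 lb potassium nitrate, 5.2 lb product B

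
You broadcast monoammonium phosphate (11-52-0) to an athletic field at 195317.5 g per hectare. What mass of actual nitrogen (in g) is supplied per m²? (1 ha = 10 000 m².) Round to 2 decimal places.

nitrogen per hectare = 195317.5 × 11% = 21484.9 g.
Convert to per m²: 21484.9 × 0.0001 = 2.14849 g.

2.15 g N per sq m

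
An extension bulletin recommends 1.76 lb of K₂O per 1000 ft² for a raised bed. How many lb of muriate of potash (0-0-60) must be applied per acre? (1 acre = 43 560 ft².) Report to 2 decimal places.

127.78 lb of product per acre

Product per 1000 ft² = 1.76 / 60% = 2.93333 lb.
Convert to per acre: 2.93333 × 43.56 = 127.776 lb.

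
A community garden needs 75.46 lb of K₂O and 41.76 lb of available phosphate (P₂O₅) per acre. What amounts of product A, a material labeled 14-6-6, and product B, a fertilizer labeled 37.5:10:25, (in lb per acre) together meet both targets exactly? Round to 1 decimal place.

Let a = lb of product A, b = lb of product B (per acre).
K₂O: 0.06·a + 0.25·b = 75.46
P₂O₅: 0.06·a + 0.1·b = 41.76
Solving simultaneously: a = 321.556, b = 224.667.

321.6 lb product A, 224.7 lb product B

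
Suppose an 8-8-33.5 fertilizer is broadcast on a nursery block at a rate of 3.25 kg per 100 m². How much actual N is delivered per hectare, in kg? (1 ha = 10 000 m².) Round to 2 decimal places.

26.00 kg N per hectare

nitrogen per 100 m² = 3.25 × 8% = 0.26 kg.
Convert to per hectare: 0.26 × 100 = 26 kg.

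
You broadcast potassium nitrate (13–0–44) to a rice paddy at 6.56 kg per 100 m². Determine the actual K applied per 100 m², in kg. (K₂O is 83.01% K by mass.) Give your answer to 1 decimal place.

2.4 kg K per hundred sq m

K₂O per 100 m² = 6.56 × 44% = 2.8864 kg.
Elemental K = 2.8864 × 0.8301 = 2.396 kg per 100 m².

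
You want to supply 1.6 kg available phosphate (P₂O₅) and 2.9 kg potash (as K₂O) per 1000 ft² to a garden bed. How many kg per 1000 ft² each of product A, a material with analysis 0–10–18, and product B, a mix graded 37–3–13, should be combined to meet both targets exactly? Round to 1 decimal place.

15.9 kg product A, 0.3 kg product B

With a, b = kg per 1000 ft² of product A and product B:
P₂O₅: 0.1·a + 0.03·b = 1.6
K₂O: 0.18·a + 0.13·b = 2.9
Eliminate a: (row1) − 0.1/0.18·(row2) → -0.0422222·b = -0.0111111, so b = 0.263158.
Back-substitute: a = (1.6 − 0.03·0.263158) / 0.1 = 15.9211.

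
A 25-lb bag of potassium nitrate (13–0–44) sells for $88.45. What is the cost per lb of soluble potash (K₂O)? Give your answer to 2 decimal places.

$8.04 per lb K₂O

K₂O in bag = 25 × 44% = 11 lb.
Cost per lb K₂O = $88.45 / 11 = $8.0409.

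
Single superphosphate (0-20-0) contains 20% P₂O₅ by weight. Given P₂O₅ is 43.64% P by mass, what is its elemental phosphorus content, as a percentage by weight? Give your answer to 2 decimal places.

8.73% P

%P = 20 × 0.4364 = 8.728%.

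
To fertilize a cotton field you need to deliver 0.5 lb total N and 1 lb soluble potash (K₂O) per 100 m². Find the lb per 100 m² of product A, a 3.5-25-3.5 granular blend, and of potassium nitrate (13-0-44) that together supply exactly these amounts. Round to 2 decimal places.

With a, b = lb per 100 m² of product A and potassium nitrate:
N: 0.035·a + 0.13·b = 0.5
K₂O: 0.035·a + 0.44·b = 1
From row1: a = (0.5 − 0.13·b) / 0.035.
Into row2: 0.035·(0.5 − 0.13·b)/0.035 + 0.44·b = 1 → b = 1.6129, a = 8.29493.

8.29 lb product A, 1.61 lb potassium nitrate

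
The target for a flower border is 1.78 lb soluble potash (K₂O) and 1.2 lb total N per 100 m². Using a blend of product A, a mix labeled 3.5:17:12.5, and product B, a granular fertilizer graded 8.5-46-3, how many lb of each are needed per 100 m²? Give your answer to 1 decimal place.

12.0 lb product A, 9.2 lb product B

With a, b = lb per 100 m² of product A and product B:
K₂O: 0.125·a + 0.03·b = 1.78
N: 0.035·a + 0.085·b = 1.2
From row1: a = (1.78 − 0.03·b) / 0.125.
Into row2: 0.035·(1.78 − 0.03·b)/0.125 + 0.085·b = 1.2 → b = 9.15927, a = 12.0418.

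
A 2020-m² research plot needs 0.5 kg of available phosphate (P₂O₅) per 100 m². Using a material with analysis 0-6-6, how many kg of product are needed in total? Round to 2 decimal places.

Product per 100 m² = 0.5 / 6% = 8.33333 kg.
Total product = 8.33333 × 2020 / 100 = 168.333 kg.

168.33 kg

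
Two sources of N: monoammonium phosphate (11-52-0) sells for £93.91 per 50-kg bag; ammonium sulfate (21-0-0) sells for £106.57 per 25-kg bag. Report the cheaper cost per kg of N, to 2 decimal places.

£17.07 per kg N (monoammonium phosphate)

monoammonium phosphate: N per bag = 50 × 11% = 5.5 kg; cost = 93.91 / 5.5 = £17.0745/kg N.
ammonium sulfate: N per bag = 25 × 21% = 5.25 kg; cost = 106.57 / 5.25 = £20.2990/kg N.
monoammonium phosphate is cheaper.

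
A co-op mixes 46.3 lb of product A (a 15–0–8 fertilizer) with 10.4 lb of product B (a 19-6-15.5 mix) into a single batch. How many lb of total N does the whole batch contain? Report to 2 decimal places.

N mass = 15%×46.3 + 19%×10.4 = 8.921 lb.

8.92 lb N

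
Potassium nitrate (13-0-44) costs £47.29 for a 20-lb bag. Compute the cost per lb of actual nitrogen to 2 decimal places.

N in bag = 20 × 13% = 2.6 lb.
Cost per lb N = £47.29 / 2.6 = £18.1885.

£18.19 per lb N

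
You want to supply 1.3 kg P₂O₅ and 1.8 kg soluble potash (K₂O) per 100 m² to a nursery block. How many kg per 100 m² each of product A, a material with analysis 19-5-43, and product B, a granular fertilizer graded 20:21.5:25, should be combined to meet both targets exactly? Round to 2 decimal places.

Let a = kg of product A, b = kg of product B (per 100 m²).
P₂O₅: 0.05·a + 0.215·b = 1.3
K₂O: 0.43·a + 0.25·b = 1.8
Eliminate b: (row1) − 0.215/0.25·(row2) → -0.3198·a = -0.248, so a = 0.775485.
Then b = (1.8 − 0.43·0.775485) / 0.25 = 5.86617.

0.78 kg product A, 5.87 kg product B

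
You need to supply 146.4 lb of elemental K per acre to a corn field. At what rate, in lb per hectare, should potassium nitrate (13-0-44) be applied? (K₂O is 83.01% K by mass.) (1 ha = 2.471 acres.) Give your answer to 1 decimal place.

As K₂O: 146.4 / 0.8301 = 176.364 lb per acre.
Product per acre = 176.364 / 44% = 400.828 lb.
Convert to per hectare: 400.828 × 2.471 = 990.446 lb.

990.4 lb of product per hectare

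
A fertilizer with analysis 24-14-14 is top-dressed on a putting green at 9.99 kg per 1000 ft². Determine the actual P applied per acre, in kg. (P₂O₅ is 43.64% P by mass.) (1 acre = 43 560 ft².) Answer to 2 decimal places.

P₂O₅ per 1000 ft² = 9.99 × 14% = 1.3986 kg.
Elemental P = 1.3986 × 0.4364 = 0.610349 kg per 1000 ft².
Convert to per acre: 0.610349 × 43.56 = 26.5868 kg.

26.59 kg P per acre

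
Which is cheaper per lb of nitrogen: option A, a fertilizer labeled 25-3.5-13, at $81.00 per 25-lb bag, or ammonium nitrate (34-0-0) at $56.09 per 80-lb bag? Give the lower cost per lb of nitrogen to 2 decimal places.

option A: N per bag = 25 × 25% = 6.25 lb; cost = 81.00 / 6.25 = $12.9600/lb N.
ammonium nitrate: N per bag = 80 × 34% = 27.2 lb; cost = 56.09 / 27.2 = $2.0621/lb N.
ammonium nitrate is cheaper.

$2.06 per lb N (ammonium nitrate)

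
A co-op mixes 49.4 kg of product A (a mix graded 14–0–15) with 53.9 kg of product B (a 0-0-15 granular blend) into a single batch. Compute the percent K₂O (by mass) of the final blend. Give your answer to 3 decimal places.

Total mass = 49.4 + 53.9 = 103.3 kg.
K₂O mass = 15%×49.4 + 15%×53.9 = 15.495 kg.
% K₂O = 15.495 / 103.3 = 15%.

15.000% K₂O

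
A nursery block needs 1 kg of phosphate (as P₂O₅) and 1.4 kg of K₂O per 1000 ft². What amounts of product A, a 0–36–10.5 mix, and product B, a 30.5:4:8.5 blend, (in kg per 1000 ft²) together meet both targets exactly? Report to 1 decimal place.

With a, b = kg per 1000 ft² of product A and product B:
P₂O₅: 0.36·a + 0.04·b = 1
K₂O: 0.105·a + 0.085·b = 1.4
Solving simultaneously: a = 1.09848, b = 15.1136.

1.1 kg product A, 15.1 kg product B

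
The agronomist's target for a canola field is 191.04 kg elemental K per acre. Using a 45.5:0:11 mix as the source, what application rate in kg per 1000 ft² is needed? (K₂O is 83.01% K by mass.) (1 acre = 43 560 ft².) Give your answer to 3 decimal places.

As K₂O: 191.04 / 0.8301 = 230.141 kg per acre.
Product per acre = 230.141 / 11% = 2092.19 kg.
Convert to per 1000 ft²: 2092.19 × 0.0229568 = 48.0301 kg.

48.030 kg of product per thousand sq ft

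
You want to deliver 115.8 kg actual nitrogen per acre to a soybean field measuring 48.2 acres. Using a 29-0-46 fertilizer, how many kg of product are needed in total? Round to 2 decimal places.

19246.76 kg

Product per acre = 115.8 / 29% = 399.31 kg.
Total product = 399.31 × 48.2 = 19246.759 kg.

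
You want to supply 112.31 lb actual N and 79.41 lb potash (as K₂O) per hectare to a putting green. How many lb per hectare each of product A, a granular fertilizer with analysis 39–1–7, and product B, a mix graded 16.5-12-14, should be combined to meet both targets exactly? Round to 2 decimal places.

Per-hectare balance (a = product A, b = product B):
N: 0.39·a + 0.165·b = 112.31
K₂O: 0.07·a + 0.14·b = 79.41
From row1: a = (112.31 − 0.165·b) / 0.39.
Into row2: 0.07·(112.31 − 0.165·b)/0.39 + 0.14·b = 79.41 → b = 536.776, a = 60.8769.

60.88 lb product A, 536.78 lb product B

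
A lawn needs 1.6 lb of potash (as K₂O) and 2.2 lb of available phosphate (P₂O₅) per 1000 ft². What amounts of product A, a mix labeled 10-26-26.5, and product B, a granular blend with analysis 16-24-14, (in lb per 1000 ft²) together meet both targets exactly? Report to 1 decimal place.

2.8 lb product A, 6.1 lb product B

With a, b = lb per 1000 ft² of product A and product B:
K₂O: 0.265·a + 0.14·b = 1.6
P₂O₅: 0.26·a + 0.24·b = 2.2
Solving simultaneously: a = 2.79412, b = 6.13971.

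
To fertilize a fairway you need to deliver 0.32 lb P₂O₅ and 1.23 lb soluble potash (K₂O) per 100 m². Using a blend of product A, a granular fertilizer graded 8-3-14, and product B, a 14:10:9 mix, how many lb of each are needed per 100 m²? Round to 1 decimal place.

With a, b = lb per 100 m² of product A and product B:
P₂O₅: 0.03·a + 0.1·b = 0.32
K₂O: 0.14·a + 0.09·b = 1.23
Eliminate b: (row1) − 0.1/0.09·(row2) → -0.125556·a = -1.04667, so a = 8.33628.
Then b = (1.23 − 0.14·8.33628) / 0.09 = 0.699115.

8.3 lb product A, 0.7 lb product B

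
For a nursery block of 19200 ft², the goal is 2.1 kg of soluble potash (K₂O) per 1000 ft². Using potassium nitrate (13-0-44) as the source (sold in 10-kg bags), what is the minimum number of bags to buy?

10 bags

Product per 1000 ft² = 2.1 / 44% = 4.77273 kg.
Total product = 4.77273 × 19200 / 1000 = 91.6364 kg.
Bags = ⌈91.6364 / 10⌉ = 10.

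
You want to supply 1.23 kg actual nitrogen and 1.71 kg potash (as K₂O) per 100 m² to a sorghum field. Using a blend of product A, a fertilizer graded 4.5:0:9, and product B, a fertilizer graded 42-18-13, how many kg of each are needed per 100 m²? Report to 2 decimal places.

With a, b = kg per 100 m² of product A and product B:
N: 0.045·a + 0.42·b = 1.23
K₂O: 0.09·a + 0.13·b = 1.71
Eliminate b: (row1) − 0.42/0.13·(row2) → -0.245769·a = -4.29462, so a = 17.4742.
Then b = (1.71 − 0.09·17.4742) / 0.13 = 1.05634.

17.47 kg product A, 1.06 kg product B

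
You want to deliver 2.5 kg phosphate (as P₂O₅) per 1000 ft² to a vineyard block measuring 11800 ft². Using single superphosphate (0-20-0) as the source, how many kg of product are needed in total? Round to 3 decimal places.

Product per 1000 ft² = 2.5 / 20% = 12.5 kg.
Total product = 12.5 × 11800 / 1000 = 147.5 kg.

147.500 kg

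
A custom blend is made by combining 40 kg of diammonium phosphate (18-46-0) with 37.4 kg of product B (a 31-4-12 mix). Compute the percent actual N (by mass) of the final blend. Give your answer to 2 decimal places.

24.28% N

Total mass = 40 + 37.4 = 77.4 kg.
N mass = 18%×40 + 31%×37.4 = 18.794 kg.
% N = 18.794 / 77.4 = 24.2817%.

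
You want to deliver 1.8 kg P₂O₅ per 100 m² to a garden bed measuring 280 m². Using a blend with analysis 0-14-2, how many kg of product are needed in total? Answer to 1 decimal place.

36.0 kg

Product per 100 m² = 1.8 / 14% = 12.8571 kg.
Total product = 12.8571 × 280 / 100 = 36 kg.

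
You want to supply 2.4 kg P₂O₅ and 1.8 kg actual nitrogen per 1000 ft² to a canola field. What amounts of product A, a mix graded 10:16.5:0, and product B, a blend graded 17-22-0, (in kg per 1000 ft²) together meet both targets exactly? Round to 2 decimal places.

1.98 kg product A, 9.42 kg product B

Per-1000 ft² balance (a = product A, b = product B):
P₂O₅: 0.165·a + 0.22·b = 2.4
N: 0.1·a + 0.17·b = 1.8
Eliminate b: (row1) − 0.22/0.17·(row2) → 0.0355882·a = 0.0705882, so a = 1.98347.
Then b = (1.8 − 0.1·1.98347) / 0.17 = 9.42149.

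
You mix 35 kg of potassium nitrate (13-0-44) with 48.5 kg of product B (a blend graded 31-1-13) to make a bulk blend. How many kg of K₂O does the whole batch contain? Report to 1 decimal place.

K₂O mass = 44%×35 + 13%×48.5 = 21.705 kg.

21.7 kg K₂O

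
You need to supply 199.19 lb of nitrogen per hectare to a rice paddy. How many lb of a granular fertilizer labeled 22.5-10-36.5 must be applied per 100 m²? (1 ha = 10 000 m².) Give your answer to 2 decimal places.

8.85 lb of product per hundred sq m

Product per hectare = 199.19 / 22.5% = 885.289 lb.
Convert to per 100 m²: 885.289 × 0.01 = 8.85289 lb.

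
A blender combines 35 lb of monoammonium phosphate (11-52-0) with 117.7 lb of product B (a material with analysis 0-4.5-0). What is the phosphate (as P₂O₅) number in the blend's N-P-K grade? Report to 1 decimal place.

Total mass = 35 + 117.7 = 152.7 lb.
P₂O₅ mass = 52%×35 + 4.5%×117.7 = 23.4965 lb.
% P₂O₅ = 23.4965 / 152.7 = 15.3874%.

15.4% P₂O₅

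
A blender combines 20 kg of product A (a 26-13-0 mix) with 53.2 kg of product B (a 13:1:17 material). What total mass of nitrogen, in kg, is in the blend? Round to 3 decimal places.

N mass = 26%×20 + 13%×53.2 = 12.116 kg.

12.116 kg N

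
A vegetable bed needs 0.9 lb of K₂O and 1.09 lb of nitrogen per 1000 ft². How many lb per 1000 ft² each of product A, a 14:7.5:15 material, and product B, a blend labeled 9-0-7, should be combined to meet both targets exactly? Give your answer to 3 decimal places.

1.270 lb product A, 10.135 lb product B

Per-1000 ft² balance (a = product A, b = product B):
K₂O: 0.15·a + 0.07·b = 0.9
N: 0.14·a + 0.09·b = 1.09
Solving simultaneously: a = 1.27027, b = 10.1351.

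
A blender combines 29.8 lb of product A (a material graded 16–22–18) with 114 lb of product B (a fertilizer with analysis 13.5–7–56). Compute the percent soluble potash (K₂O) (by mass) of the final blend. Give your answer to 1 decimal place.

48.1% K₂O

Total mass = 29.8 + 114 = 143.8 lb.
K₂O mass = 18%×29.8 + 56%×114 = 69.204 lb.
% K₂O = 69.204 / 143.8 = 48.1252%.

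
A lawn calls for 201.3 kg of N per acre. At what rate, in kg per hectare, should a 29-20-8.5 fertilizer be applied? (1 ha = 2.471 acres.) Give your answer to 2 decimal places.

1715.21 kg of product per hectare

Product per acre = 201.3 / 29% = 694.138 kg.
Convert to per hectare: 694.138 × 2.471 = 1715.2148 kg.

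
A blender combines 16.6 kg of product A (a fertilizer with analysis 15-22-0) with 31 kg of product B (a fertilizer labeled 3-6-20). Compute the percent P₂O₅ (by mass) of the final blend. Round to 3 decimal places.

Total mass = 16.6 + 31 = 47.6 kg.
P₂O₅ mass = 22%×16.6 + 6%×31 = 5.512 kg.
% P₂O₅ = 5.512 / 47.6 = 11.5798%.

11.580% P₂O₅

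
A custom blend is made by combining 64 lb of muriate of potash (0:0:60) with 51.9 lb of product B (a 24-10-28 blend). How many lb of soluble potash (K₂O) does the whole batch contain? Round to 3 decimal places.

52.932 lb K₂O

K₂O mass = 60%×64 + 28%×51.9 = 52.932 lb.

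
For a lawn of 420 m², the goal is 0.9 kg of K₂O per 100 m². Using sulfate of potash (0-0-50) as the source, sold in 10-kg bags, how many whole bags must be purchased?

1 bags

Product per 100 m² = 0.9 / 50% = 1.8 kg.
Total product = 1.8 × 420 / 100 = 7.56 kg.
Bags = ⌈7.56 / 10⌉ = 1.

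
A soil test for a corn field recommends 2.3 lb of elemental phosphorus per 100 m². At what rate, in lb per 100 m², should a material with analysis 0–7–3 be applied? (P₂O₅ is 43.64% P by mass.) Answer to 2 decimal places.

As P₂O₅: 2.3 / 0.4364 = 5.27039 lb per 100 m².
Product per 100 m² = 5.27039 / 7% = 75.2913 lb.

75.29 lb of product per hundred sq m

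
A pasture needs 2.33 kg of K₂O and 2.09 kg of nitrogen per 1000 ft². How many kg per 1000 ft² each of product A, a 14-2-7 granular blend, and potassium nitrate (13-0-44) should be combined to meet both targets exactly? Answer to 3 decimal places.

Let a = kg of product A, b = kg of potassium nitrate (per 1000 ft²).
K₂O: 0.07·a + 0.44·b = 2.33
N: 0.14·a + 0.13·b = 2.09
Eliminate b: (row1) − 0.44/0.13·(row2) → -0.403846·a = -4.74385, so a = 11.7467.
Then b = (2.09 − 0.14·11.7467) / 0.13 = 3.42667.

11.747 kg product A, 3.427 kg potassium nitrate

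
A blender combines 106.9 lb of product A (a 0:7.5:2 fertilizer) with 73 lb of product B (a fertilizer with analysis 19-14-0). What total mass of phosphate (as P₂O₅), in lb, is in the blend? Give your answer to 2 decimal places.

P₂O₅ mass = 7.5%×106.9 + 14%×73 = 18.2375 lb.

18.24 lb P₂O₅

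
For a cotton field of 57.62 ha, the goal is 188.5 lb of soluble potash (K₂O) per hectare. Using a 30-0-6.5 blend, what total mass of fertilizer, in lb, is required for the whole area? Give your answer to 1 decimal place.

167098.0 lb

Product per hectare = 188.5 / 6.5% = 2900 lb.
Total product = 2900 × 57.62 = 167098 lb.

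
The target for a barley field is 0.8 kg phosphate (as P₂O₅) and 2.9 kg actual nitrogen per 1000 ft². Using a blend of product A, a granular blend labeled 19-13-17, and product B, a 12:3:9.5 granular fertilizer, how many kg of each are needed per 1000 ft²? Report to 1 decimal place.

0.9 kg product A, 22.7 kg product B

With a, b = kg per 1000 ft² of product A and product B:
P₂O₅: 0.13·a + 0.03·b = 0.8
N: 0.19·a + 0.12·b = 2.9
From row1: a = (0.8 − 0.03·b) / 0.13.
Into row2: 0.19·(0.8 − 0.03·b)/0.13 + 0.12·b = 2.9 → b = 22.7273, a = 0.909091.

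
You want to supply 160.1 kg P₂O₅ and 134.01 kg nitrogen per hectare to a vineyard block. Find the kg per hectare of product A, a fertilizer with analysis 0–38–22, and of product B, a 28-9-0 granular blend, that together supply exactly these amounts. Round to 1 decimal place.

With a, b = kg per hectare of product A and product B:
P₂O₅: 0.38·a + 0.09·b = 160.1
N: 0·a + 0.28·b = 134.01
Solving simultaneously: a = 307.961, b = 478.607.

308.0 kg product A, 478.6 kg product B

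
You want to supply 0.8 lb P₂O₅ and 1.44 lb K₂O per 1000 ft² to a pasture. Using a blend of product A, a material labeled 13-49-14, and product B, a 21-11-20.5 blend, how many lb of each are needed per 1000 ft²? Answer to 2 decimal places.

0.07 lb product A, 6.98 lb product B

Per-1000 ft² balance (a = product A, b = product B):
P₂O₅: 0.49·a + 0.11·b = 0.8
K₂O: 0.14·a + 0.205·b = 1.44
Eliminate b: (row1) − 0.11/0.205·(row2) → 0.414878·a = 0.0273171, so a = 0.0658436.
Then b = (1.44 − 0.14·0.0658436) / 0.205 = 6.97942.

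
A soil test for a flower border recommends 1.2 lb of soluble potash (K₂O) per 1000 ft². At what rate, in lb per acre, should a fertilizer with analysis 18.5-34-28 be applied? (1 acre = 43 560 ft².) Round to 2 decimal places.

186.69 lb of product per acre

Product per 1000 ft² = 1.2 / 28% = 4.28571 lb.
Convert to per acre: 4.28571 × 43.56 = 186.686 lb.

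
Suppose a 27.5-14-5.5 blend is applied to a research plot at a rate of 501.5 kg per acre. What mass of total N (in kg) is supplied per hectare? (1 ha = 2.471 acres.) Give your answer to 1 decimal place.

nitrogen per acre = 501.5 × 27.5% = 137.912 kg.
Convert to per hectare: 137.912 × 2.471 = 340.782 kg.

340.8 kg N per hectare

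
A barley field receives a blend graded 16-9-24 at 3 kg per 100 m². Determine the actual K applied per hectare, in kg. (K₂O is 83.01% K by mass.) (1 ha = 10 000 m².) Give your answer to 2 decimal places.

K₂O per 100 m² = 3 × 24% = 0.72 kg.
Elemental K = 0.72 × 0.8301 = 0.597672 kg per 100 m².
Convert to per hectare: 0.597672 × 100 = 59.7672 kg.

59.77 kg K per hectare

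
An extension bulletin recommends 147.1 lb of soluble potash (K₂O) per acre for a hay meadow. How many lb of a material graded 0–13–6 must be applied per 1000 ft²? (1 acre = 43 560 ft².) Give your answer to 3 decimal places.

56.283 lb of product per thousand sq ft

Product per acre = 147.1 / 6% = 2451.67 lb.
Convert to per 1000 ft²: 2451.67 × 0.0229568 = 56.2825 lb.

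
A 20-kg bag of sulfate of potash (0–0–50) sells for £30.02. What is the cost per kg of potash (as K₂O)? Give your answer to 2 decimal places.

K₂O in bag = 20 × 50% = 10 kg.
Cost per kg K₂O = £30.02 / 10 = £3.0020.

£3.00 per kg K₂O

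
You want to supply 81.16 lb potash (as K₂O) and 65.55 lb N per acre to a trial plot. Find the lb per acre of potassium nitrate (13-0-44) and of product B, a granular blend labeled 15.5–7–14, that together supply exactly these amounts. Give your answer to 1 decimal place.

Let a = lb of potassium nitrate, b = lb of product B (per acre).
K₂O: 0.44·a + 0.14·b = 81.16
N: 0.13·a + 0.155·b = 65.55
Eliminate a: (row1) − 0.44/0.13·(row2) → -0.384615·b = -140.702, so b = 365.824.
Back-substitute: a = (81.16 − 0.14·365.824) / 0.44 = 68.056.

68.1 lb potassium nitrate, 365.8 lb product B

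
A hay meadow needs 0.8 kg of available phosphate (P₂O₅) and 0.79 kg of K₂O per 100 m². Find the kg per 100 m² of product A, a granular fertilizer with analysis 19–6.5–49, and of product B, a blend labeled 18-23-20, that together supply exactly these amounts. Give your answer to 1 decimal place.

Per-100 m² balance (a = product A, b = product B):
P₂O₅: 0.065·a + 0.23·b = 0.8
K₂O: 0.49·a + 0.2·b = 0.79
Eliminate b: (row1) − 0.23/0.2·(row2) → -0.4985·a = -0.1085, so a = 0.217653.
Then b = (0.79 − 0.49·0.217653) / 0.2 = 3.41675.

0.2 kg product A, 3.4 kg product B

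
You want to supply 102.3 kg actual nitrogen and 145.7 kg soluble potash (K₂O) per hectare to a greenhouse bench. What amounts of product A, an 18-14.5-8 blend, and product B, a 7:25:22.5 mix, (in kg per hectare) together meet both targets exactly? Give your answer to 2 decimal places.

With a, b = kg per hectare of product A and product B:
N: 0.18·a + 0.07·b = 102.3
K₂O: 0.08·a + 0.225·b = 145.7
Solving simultaneously: a = 367.292, b = 516.963.

367.29 kg product A, 516.96 kg product B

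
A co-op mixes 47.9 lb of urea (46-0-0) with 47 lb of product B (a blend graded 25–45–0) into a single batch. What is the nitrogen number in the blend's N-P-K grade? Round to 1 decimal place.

35.6% N

Total mass = 47.9 + 47 = 94.9 lb.
N mass = 46%×47.9 + 25%×47 = 33.784 lb.
% N = 33.784 / 94.9 = 35.5996%.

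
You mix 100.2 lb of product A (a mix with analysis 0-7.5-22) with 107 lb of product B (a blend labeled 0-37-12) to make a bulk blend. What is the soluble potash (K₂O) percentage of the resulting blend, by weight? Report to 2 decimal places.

16.84% K₂O

Total mass = 100.2 + 107 = 207.2 lb.
K₂O mass = 22%×100.2 + 12%×107 = 34.884 lb.
% K₂O = 34.884 / 207.2 = 16.8359%.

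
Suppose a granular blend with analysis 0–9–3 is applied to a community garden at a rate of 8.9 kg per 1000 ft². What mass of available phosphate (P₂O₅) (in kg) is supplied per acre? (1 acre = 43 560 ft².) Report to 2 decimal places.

34.89 kg P₂O₅ per acre

P₂O₅ per 1000 ft² = 8.9 × 9% = 0.801 kg.
Convert to per acre: 0.801 × 43.56 = 34.8916 kg.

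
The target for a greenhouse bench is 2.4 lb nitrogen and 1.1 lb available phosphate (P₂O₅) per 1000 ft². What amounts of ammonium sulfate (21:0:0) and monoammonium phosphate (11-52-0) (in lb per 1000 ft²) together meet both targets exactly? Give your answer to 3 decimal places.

10.321 lb ammonium sulfate, 2.115 lb monoammonium phosphate

Let a = lb of ammonium sulfate, b = lb of monoammonium phosphate (per 1000 ft²).
N: 0.21·a + 0.11·b = 2.4
P₂O₅: 0·a + 0.52·b = 1.1
Solving simultaneously: a = 10.3205, b = 2.11538.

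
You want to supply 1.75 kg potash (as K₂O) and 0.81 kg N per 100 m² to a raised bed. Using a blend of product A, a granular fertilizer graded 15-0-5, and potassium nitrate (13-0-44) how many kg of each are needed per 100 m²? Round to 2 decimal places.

2.17 kg product A, 3.73 kg potassium nitrate

With a, b = kg per 100 m² of product A and potassium nitrate:
K₂O: 0.05·a + 0.44·b = 1.75
N: 0.15·a + 0.13·b = 0.81
Solving simultaneously: a = 2.16639, b = 3.73109.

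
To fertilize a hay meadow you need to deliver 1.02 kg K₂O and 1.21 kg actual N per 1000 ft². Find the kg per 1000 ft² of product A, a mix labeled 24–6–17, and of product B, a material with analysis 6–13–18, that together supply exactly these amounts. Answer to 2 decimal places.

Per-1000 ft² balance (a = product A, b = product B):
K₂O: 0.17·a + 0.18·b = 1.02
N: 0.24·a + 0.06·b = 1.21
Eliminate a: (row1) − 0.17/0.24·(row2) → 0.1375·b = 0.162917, so b = 1.18485.
Back-substitute: a = (1.02 − 0.18·1.18485) / 0.17 = 4.74545.

4.75 kg product A, 1.18 kg product B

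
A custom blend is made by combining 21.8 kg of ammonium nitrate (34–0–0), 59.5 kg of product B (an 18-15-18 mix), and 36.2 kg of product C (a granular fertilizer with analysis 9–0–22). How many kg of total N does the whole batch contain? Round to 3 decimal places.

21.380 kg N

N mass = 34%×21.8 + 18%×59.5 + 9%×36.2 = 21.38 kg.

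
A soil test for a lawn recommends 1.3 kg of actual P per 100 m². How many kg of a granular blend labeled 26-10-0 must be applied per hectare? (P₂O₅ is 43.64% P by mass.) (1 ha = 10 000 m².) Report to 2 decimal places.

As P₂O₅: 1.3 / 0.4364 = 2.97892 kg per 100 m².
Product per 100 m² = 2.97892 / 10% = 29.7892 kg.
Convert to per hectare: 29.7892 × 100 = 2978.918 kg.

2978.92 kg of product per hectare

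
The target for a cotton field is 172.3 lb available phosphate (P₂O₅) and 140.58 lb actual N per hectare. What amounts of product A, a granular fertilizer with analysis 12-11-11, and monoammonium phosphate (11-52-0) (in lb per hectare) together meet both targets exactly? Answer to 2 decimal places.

1076.51 lb product A, 103.62 lb monoammonium phosphate

Let a = lb of product A, b = lb of monoammonium phosphate (per hectare).
P₂O₅: 0.11·a + 0.52·b = 172.3
N: 0.12·a + 0.11·b = 140.58
Eliminate b: (row1) − 0.52/0.11·(row2) → -0.457273·a = -492.26, so a = 1076.513.
Then b = (140.58 − 0.12·1076.513) / 0.11 = 103.622.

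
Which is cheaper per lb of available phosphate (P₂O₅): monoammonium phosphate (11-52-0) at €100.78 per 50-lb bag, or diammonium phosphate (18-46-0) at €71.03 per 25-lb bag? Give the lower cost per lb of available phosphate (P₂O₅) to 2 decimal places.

€3.88 per lb P₂O₅ (monoammonium phosphate)

monoammonium phosphate: P₂O₅ per bag = 50 × 52% = 26 lb; cost = 100.78 / 26 = €3.8762/lb P₂O₅.
diammonium phosphate: P₂O₅ per bag = 25 × 46% = 11.5 lb; cost = 71.03 / 11.5 = €6.1765/lb P₂O₅.
monoammonium phosphate is cheaper.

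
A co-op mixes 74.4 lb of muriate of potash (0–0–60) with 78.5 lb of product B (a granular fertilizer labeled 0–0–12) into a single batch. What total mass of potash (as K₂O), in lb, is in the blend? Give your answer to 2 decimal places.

K₂O mass = 60%×74.4 + 12%×78.5 = 54.06 lb.

54.06 lb K₂O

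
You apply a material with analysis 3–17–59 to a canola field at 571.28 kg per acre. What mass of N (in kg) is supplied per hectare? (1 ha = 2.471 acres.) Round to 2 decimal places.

42.35 kg N per hectare

nitrogen per acre = 571.28 × 3% = 17.1384 kg.
Convert to per hectare: 17.1384 × 2.471 = 42.349 kg.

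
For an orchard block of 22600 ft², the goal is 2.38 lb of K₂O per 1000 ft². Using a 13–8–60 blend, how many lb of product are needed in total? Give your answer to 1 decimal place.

89.6 lb

Product per 1000 ft² = 2.38 / 60% = 3.96667 lb.
Total product = 3.96667 × 22600 / 1000 = 89.6467 lb.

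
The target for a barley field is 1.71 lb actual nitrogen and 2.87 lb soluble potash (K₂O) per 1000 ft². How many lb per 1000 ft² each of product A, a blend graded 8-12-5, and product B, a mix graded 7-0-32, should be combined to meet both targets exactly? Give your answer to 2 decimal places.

15.67 lb product A, 6.52 lb product B

Per-1000 ft² balance (a = product A, b = product B):
N: 0.08·a + 0.07·b = 1.71
K₂O: 0.05·a + 0.32·b = 2.87
Solving simultaneously: a = 15.6697, b = 6.52036.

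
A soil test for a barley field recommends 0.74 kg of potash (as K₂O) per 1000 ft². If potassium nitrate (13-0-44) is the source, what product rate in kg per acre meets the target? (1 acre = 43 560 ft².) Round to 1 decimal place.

73.3 kg of product per acre

Product per 1000 ft² = 0.74 / 44% = 1.68182 kg.
Convert to per acre: 1.68182 × 43.56 = 73.26 kg.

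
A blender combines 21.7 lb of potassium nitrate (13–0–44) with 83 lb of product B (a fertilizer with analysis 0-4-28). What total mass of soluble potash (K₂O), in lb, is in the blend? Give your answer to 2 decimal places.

32.79 lb K₂O

K₂O mass = 44%×21.7 + 28%×83 = 32.788 lb.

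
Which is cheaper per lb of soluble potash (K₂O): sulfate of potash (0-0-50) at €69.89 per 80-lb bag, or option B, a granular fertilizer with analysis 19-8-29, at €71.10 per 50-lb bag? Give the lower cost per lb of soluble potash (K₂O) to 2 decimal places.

€1.75 per lb K₂O (sulfate of potash)

sulfate of potash: K₂O per bag = 80 × 50% = 40 lb; cost = 69.89 / 40 = €1.7472/lb K₂O.
option B: K₂O per bag = 50 × 29% = 14.5 lb; cost = 71.10 / 14.5 = €4.9034/lb K₂O.
sulfate of potash is cheaper.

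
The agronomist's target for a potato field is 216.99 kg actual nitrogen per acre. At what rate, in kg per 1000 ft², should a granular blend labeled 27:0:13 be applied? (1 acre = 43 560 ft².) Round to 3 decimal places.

Product per acre = 216.99 / 27% = 803.667 kg.
Convert to per 1000 ft²: 803.667 × 0.0229568 = 18.4496 kg.

18.450 kg of product per thousand sq ft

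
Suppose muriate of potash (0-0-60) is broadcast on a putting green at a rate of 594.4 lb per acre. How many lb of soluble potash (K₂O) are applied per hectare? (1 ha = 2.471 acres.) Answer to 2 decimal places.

881.26 lb K₂O per hectare

K₂O per acre = 594.4 × 60% = 356.64 lb.
Convert to per hectare: 356.64 × 2.471 = 881.257 lb.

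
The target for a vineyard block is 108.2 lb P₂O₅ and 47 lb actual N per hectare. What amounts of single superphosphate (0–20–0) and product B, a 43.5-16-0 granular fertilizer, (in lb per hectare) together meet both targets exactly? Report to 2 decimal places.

Per-hectare balance (a = single superphosphate, b = product B):
P₂O₅: 0.2·a + 0.16·b = 108.2
N: 0·a + 0.435·b = 47
Solving simultaneously: a = 454.563, b = 108.046.

454.56 lb single superphosphate, 108.05 lb product B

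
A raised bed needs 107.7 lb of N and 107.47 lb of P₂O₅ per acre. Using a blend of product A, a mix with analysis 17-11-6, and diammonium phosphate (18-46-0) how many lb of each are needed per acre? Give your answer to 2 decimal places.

517.08 lb product A, 109.98 lb diammonium phosphate

Let a = lb of product A, b = lb of diammonium phosphate (per acre).
N: 0.17·a + 0.18·b = 107.7
P₂O₅: 0.11·a + 0.46·b = 107.47
Solving simultaneously: a = 517.079, b = 109.981.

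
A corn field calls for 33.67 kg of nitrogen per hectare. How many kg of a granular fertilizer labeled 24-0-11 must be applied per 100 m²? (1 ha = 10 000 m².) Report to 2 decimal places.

Product per hectare = 33.67 / 24% = 140.292 kg.
Convert to per 100 m²: 140.292 × 0.01 = 1.40292 kg.

1.40 kg of product per hundred sq m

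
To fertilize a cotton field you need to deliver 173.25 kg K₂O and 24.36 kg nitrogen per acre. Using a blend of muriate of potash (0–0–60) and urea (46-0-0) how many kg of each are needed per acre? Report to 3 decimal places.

With a, b = kg per acre of muriate of potash and urea:
K₂O: 0.6·a + 0·b = 173.25
N: 0·a + 0.46·b = 24.36
Solving simultaneously: a = 288.75, b = 52.9565.

288.750 kg muriate of potash, 52.957 kg urea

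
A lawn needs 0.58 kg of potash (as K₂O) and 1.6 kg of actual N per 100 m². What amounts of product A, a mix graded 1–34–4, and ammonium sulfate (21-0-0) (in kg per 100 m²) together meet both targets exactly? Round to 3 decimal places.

14.500 kg product A, 6.929 kg ammonium sulfate

Per-100 m² balance (a = product A, b = ammonium sulfate):
K₂O: 0.04·a + 0·b = 0.58
N: 0.01·a + 0.21·b = 1.6
Eliminate b: (row1) − 0/0.21·(row2) → 0.04·a = 0.58, so a = 14.5.
Then b = (1.6 − 0.01·14.5) / 0.21 = 6.92857.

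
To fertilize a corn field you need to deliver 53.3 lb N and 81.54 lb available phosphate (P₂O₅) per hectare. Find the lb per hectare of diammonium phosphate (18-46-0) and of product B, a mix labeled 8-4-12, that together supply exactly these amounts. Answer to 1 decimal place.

Let a = lb of diammonium phosphate, b = lb of product B (per hectare).
N: 0.18·a + 0.08·b = 53.3
P₂O₅: 0.46·a + 0.04·b = 81.54
Eliminate a: (row1) − 0.18/0.46·(row2) → 0.0643478·b = 21.393, so b = 332.459.
Back-substitute: a = (53.3 − 0.08·332.459) / 0.18 = 148.351.

148.4 lb diammonium phosphate, 332.5 lb product B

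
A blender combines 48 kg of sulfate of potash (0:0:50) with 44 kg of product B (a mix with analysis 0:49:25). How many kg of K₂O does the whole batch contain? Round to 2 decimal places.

35.00 kg K₂O

K₂O mass = 50%×48 + 25%×44 = 35 kg.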